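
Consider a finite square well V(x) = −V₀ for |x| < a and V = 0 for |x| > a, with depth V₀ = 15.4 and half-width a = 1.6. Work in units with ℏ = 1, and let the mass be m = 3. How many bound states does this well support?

Define the well-strength parameter z₀ = (a/ℏ)√(2mV₀) = 1.6 × √(2·3·15.4) = 15.38.
The even/odd transcendental equations gain one root per π/2 in z₀, giving N = 1 + ⌊2z₀/π⌋ = 1 + ⌊9.791⌋ = 10.

N = 10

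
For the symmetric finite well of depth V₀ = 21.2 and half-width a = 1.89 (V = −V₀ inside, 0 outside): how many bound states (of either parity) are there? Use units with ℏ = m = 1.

The dimensionless depth is z₀ = a√(2mV₀)/ℏ = 1.89 × √(42.40) = 12.31.
The even/odd transcendental equations gain one root per π/2 in z₀, giving N = 1 + ⌊2z₀/π⌋ = 1 + ⌊7.835⌋ = 8.

N = 8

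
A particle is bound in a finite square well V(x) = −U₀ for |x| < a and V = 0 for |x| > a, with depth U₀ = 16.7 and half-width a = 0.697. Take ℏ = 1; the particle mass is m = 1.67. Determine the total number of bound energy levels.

Define the well-strength parameter z₀ = (a/ℏ)√(2mU₀) = 0.697 × √(2·1.67·16.7) = 5.206.
A new bound state (alternating even/odd) appears each time z₀ passes a multiple of π/2, so N = ⌊2z₀/π⌋ + 1 = ⌊3.314⌋ + 1 = 4.

N = 4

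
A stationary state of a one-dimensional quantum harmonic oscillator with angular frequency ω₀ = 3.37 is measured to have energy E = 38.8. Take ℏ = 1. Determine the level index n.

E_n = ℏω₀(n + ½) ⇒ n = E/(ℏω₀) − ½ = 38.8/3.37 − 0.5 = 11.013 → n = 11.

n = 11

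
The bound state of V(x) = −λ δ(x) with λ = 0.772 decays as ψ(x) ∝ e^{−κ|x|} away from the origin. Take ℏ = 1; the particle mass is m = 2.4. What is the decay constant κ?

κ = 1.85

Integrating the TISE across x = 0 gives the cusp condition ψ'(0⁺) − ψ'(0⁻) = −(2mλ/ℏ²)ψ(0).
With ψ ∝ e^{−κ|x|} this yields −2κ = −2mλ/ℏ², so κ = mλ/ℏ² = 1.853.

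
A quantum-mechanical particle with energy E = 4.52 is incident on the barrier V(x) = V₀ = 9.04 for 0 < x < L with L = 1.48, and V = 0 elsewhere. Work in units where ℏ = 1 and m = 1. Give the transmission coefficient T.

T = 0.000546

Since E < V₀ the interior solution is evanescent with decay constant κ = √(2m(V₀ − E))/ℏ = 3.007.
κL = 4.450, sinh(κL) = 42.80.
Matching ψ, ψ′ at both faces gives T = [1 + V₀² sinh²(κL) / (4E(V₀ − E))]⁻¹ = 1/1833 = 0.000546.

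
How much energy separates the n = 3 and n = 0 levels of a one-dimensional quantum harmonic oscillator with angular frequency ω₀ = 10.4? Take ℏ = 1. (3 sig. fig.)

ΔE = 31.2

E_n = ℏω₀(n + ½), so ΔE = (3 − 0) ℏω₀ = 3 × 10.4 = 31.20.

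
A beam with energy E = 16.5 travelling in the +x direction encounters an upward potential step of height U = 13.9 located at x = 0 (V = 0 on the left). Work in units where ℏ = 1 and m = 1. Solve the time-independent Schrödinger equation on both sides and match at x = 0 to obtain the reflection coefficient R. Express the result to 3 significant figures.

On each side the TISE gives plane waves with k = √(2m(E − V))/ℏ: k₁ = √(2·1·16.5) = 5.745, k₂ = √(2·1·2.6) = 2.280.
Continuity of ψ and ψ′ at the step yields the reflection amplitude r = (k₁ − k₂)/(k₁ + k₂) = 0.4317; thus R = |r|² = 0.1863, T = 0.8137.

R = 0.186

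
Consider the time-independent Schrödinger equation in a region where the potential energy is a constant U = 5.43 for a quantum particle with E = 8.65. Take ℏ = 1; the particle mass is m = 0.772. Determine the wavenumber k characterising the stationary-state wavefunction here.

k = 2.23

With E > U the solution is oscillatory, ψ ∝ e^{±ikx} with k = √(2m(E − U))/ℏ.
k = √(2 × 0.772 × 3.22) = 2.230.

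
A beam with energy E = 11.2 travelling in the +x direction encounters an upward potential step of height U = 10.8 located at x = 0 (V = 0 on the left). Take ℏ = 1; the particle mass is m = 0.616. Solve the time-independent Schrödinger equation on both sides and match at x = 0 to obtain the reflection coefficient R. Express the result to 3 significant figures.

The wavenumbers are k₁ = √(2mE)/ℏ = 3.715 on the left and k₂ = √(2m(E − U))/ℏ = 0.7020 on the right.
Matching ψ and ψ′ at x = 0 gives r = (k₁ − k₂)/(k₁ + k₂), so R = r² = 0.4653 and T = 1 − R = 0.5347.

R = 0.465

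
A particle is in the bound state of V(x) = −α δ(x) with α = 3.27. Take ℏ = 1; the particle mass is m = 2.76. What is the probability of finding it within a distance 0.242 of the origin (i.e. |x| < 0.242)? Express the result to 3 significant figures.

The normalised bound state is ψ = √κ e^{−κ|x|} with κ = mα/ℏ² = 9.025.
P(|x| < d) = ∫_{−d}^{d} κ e^{−2κ|x|} dx = 1 − e^{−2κd} = 1 − e^{−4.368} = 0.9873.

P = 0.987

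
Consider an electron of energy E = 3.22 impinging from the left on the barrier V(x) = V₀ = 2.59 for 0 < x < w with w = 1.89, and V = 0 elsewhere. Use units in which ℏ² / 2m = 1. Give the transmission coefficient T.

T = 0.549

Above the barrier the interior wavenumber is k₂ = √(2m(E − V₀))/ℏ = 0.7937, giving phase k₂w = 1.500.
Matching at both interfaces gives T⁻¹ = 1 + V₀² sin²(k₂w) / [4E(E − V₀)] = 1.823, hence T = 0.549.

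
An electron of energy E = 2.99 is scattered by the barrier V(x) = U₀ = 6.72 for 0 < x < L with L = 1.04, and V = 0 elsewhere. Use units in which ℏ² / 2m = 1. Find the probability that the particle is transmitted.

Since E < U₀ the interior solution is evanescent with decay constant κ = √(2m(U₀ − E))/ℏ = 1.931.
κL = 2.009, sinh(κL) = 3.659.
The exact tunnelling result is T⁻¹ = 1 + U₀² sinh²(κL) / [4E(U₀ − E)] = 14.55, so T = 0.0687.

T = 0.0687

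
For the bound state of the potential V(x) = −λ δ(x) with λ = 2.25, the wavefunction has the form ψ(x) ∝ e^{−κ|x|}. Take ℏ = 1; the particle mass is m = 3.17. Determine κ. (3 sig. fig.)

κ = 7.13

Integrating the TISE across x = 0 gives the cusp condition ψ'(0⁺) − ψ'(0⁻) = −(2mλ/ℏ²)ψ(0).
With ψ ∝ e^{−κ|x|} this yields −2κ = −2mλ/ℏ², so κ = mλ/ℏ² = 7.133.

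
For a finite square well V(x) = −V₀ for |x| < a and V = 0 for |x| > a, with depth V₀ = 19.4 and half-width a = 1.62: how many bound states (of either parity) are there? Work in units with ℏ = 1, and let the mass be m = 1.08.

Define the well-strength parameter z₀ = (a/ℏ)√(2mV₀) = 1.62 × √(2·1.08·19.4) = 10.49.
A new bound state (alternating even/odd) appears each time z₀ passes a multiple of π/2, so N = ⌊2z₀/π⌋ + 1 = ⌊6.676⌋ + 1 = 7.

N = 7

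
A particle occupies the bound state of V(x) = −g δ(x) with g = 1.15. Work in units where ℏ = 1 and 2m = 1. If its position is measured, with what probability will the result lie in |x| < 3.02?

P = 0.969

The normalised bound state is ψ = √κ e^{−κ|x|} with κ = mg/ℏ² = 0.5750.
P(|x| < d) = ∫_{−d}^{d} κ e^{−2κ|x|} dx = 1 − e^{−2κd} = 1 − e^{−3.473} = 0.9690.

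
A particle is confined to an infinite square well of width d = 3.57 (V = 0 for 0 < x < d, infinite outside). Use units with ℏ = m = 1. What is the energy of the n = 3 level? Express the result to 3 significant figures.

The infinite-well eigenfunctions ψ_n = √(2/d) sin(nπx/d) vanish at both walls, giving E_n = n²π²ℏ²/(2md²).
E_3 = 3² × π² / (2 × 1 × 3.57²) = 3.485.

E = 3.48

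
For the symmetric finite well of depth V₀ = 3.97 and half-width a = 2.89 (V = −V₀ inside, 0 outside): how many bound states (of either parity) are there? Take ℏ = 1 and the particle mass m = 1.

Define the well-strength parameter z₀ = (a/ℏ)√(2mV₀) = 2.89 × √(2·1·3.97) = 8.143.
The even/odd transcendental equations gain one root per π/2 in z₀, giving N = 1 + ⌊2z₀/π⌋ = 1 + ⌊5.184⌋ = 6.

N = 6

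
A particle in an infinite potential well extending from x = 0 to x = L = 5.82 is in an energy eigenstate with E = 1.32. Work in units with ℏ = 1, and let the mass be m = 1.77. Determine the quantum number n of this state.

n = 4

For an infinite well E_n = n²π²ℏ²/(2mL²), so n = (L/πℏ)√(2mE).
n = (5.82/π) × √(2 × 1.77 × 1.32) = 4.005 → n = 4.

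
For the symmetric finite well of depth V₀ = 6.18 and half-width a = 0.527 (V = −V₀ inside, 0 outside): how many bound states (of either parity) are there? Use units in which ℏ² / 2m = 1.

The dimensionless depth is z₀ = a√(2mV₀)/ℏ = 0.527 × √(6.180) = 1.310.
The even/odd transcendental equations gain one root per π/2 in z₀, giving N = 1 + ⌊2z₀/π⌋ = 1 + ⌊0.8340⌋ = 1.

N = 1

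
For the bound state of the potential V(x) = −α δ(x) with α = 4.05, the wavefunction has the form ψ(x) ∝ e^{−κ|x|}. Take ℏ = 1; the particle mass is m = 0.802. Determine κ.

κ = 3.25

Integrating the TISE across x = 0 gives the cusp condition ψ'(0⁺) − ψ'(0⁻) = −(2mα/ℏ²)ψ(0).
With ψ ∝ e^{−κ|x|} this yields −2κ = −2mα/ℏ², so κ = mα/ℏ² = 3.248.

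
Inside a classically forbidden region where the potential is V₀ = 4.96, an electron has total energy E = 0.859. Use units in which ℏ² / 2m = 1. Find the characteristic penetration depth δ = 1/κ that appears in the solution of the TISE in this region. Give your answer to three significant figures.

δ = 0.494

Since E < V₀ the TISE in this region is ψ'' = κ²ψ with κ = √(2m(V₀ − E))/ℏ.
κ = √(2 × 0.5 × 4.101) = 2.025. The penetration depth is δ = 1/κ = 0.494.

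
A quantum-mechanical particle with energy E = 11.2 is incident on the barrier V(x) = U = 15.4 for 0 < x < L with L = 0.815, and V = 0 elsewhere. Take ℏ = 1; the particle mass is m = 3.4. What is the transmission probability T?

E < U: inside the barrier ψ ∝ e^{±κx} with κ = √(2m(U − E))/ℏ = 5.344.
κL = 4.355, sinh(κL) = 38.95.
The exact tunnelling result is T⁻¹ = 1 + U² sinh²(κL) / [4E(U − E)] = 1913, so T = 0.000523.

T = 0.000523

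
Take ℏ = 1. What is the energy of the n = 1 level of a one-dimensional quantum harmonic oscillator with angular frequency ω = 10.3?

E = 15.5

Using E_n = (n + ½)ℏω: E_1 = 1.5 × 10.3 = 15.45.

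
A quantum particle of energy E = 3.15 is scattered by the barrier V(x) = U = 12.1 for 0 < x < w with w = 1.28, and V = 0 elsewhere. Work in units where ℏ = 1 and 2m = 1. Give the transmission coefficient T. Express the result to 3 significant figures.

T = 0.00145

E < U: inside the barrier ψ ∝ e^{±κx} with κ = √(2m(U − E))/ℏ = 2.992.
κw = 3.829, sinh(κw) = 23.00.
Matching ψ, ψ′ at both faces gives T = [1 + U² sinh²(κw) / (4E(U − E))]⁻¹ = 1/688.1 = 0.00145.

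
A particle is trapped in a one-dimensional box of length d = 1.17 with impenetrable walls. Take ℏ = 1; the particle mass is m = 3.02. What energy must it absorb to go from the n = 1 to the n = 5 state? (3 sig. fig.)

E_n = n²π²ℏ²/(2md²), so ΔE = (5² − 1²) π²ℏ²/(2md²).
ΔE = 24 × π² / (2 × 3.02 × 1.17²) = 28.65.

ΔE = 28.6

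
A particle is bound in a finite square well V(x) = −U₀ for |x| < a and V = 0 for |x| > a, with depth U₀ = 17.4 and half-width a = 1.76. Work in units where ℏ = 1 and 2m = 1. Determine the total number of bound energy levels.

The dimensionless depth is z₀ = a√(2mU₀)/ℏ = 1.76 × √(17.40) = 7.342.
A new bound state (alternating even/odd) appears each time z₀ passes a multiple of π/2, so N = ⌊2z₀/π⌋ + 1 = ⌊4.674⌋ + 1 = 5.

N = 5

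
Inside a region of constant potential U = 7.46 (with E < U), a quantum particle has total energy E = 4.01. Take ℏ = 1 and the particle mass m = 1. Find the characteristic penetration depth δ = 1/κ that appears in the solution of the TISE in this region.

δ = 0.381

Since E < U the TISE in this region is ψ'' = κ²ψ with κ = √(2m(U − E))/ℏ.
κ = √(2 × 1 × 3.45) = 2.627. The penetration depth is δ = 1/κ = 0.381.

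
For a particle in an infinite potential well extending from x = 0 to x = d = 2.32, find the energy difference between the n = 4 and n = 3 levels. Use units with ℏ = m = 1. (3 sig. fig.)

ΔE = 6.42

E_n = n²π²ℏ²/(2md²), so ΔE = (4² − 3²) π²ℏ²/(2md²).
ΔE = 7 × π² / (2 × 1 × 2.32²) = 6.418.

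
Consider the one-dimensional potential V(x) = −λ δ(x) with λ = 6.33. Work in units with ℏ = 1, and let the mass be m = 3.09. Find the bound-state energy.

E = -61.9

The bound state is ψ(x) = √κ e^{−κ|x|}. The derivative jump ψ'(0⁺) − ψ'(0⁻) = −(2mλ/ℏ²)ψ(0) fixes κ = mλ/ℏ² = 19.56.
Then E = −ℏ²κ²/(2m) = −mλ²/(2ℏ²) = -61.91.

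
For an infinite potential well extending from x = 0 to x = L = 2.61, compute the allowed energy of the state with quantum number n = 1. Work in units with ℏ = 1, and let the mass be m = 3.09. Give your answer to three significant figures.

The infinite-well eigenfunctions ψ_n = √(2/L) sin(nπx/L) vanish at both walls, giving E_n = n²π²ℏ²/(2mL²).
E_1 = 1² × π² / (2 × 3.09 × 2.61²) = 0.2344.

E = 0.234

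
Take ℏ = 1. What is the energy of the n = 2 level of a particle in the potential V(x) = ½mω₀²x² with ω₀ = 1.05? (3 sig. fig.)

E = 2.63

The oscillator eigenvalues are E_n = ℏω₀(n + ½), so E_2 = 1.05 × 2.5 = 2.625.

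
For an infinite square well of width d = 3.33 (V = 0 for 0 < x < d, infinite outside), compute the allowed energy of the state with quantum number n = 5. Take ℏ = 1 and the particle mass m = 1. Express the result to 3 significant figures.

E = 11.1

Requiring ψ(0) = ψ(d) = 0 quantises k = nπ/d, hence E_n = ℏ²k²/2m = n²π²ℏ²/(2md²).
E_5 = 5² × π² / (2 × 1 × 3.33²) = 11.13.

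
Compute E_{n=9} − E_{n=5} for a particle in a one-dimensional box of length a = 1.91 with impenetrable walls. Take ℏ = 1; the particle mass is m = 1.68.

ΔE = 45.1

E_n = n²π²ℏ²/(2ma²), so ΔE = (9² − 5²) π²ℏ²/(2ma²).
ΔE = 56 × π² / (2 × 1.68 × 1.91²) = 45.09.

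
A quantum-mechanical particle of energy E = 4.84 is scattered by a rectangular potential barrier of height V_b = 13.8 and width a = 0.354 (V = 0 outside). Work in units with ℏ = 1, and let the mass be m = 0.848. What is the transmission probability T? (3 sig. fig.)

T = 0.208

E < V_b: inside the barrier ψ ∝ e^{±κx} with κ = √(2m(V_b − E))/ℏ = 3.898.
κa = 1.380, sinh(κa) = 1.862.
Matching ψ, ψ′ at both faces gives T = [1 + V_b² sinh²(κa) / (4E(V_b − E))]⁻¹ = 1/4.805 = 0.208.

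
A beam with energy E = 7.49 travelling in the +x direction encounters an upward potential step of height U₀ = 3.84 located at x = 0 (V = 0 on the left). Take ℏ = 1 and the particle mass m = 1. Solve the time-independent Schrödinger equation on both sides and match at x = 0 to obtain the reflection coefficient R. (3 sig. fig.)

On each side the TISE gives plane waves with k = √(2m(E − V))/ℏ: k₁ = √(2·1·7.49) = 3.870, k₂ = √(2·1·3.65) = 2.702.
Matching ψ and ψ′ at x = 0 gives r = (k₁ − k₂)/(k₁ + k₂), so R = r² = 0.03161 and T = 1 − R = 0.9684.

R = 0.0316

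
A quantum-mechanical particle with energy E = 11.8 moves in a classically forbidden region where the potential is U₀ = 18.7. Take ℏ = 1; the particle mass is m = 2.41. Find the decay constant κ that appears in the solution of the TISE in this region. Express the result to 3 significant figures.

Since E < U₀ the TISE in this region is ψ'' = κ²ψ with κ = √(2m(U₀ − E))/ℏ.
κ = √(2 × 2.41 × 6.9) = 5.767.

κ = 5.77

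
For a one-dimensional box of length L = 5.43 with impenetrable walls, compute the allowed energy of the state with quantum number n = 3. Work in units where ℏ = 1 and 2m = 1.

E = 3.01

The infinite-well eigenfunctions ψ_n = √(2/L) sin(nπx/L) vanish at both walls, giving E_n = n²π²ℏ²/(2mL²).
E_3 = 3² × π² / (2 × 0.5 × 5.43²) = 3.013.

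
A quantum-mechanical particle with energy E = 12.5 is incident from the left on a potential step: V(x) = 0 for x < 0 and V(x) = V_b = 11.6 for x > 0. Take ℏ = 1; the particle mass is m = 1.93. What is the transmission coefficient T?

The wavenumbers are k₁ = √(2mE)/ℏ = 6.946 on the left and k₂ = √(2m(E − V_b))/ℏ = 1.864 on the right.
Continuity of ψ and ψ′ at the step yields the reflection amplitude r = (k₁ − k₂)/(k₁ + k₂) = 0.5769; thus R = |r|² = 0.3328, T = 0.6672.

T = 0.667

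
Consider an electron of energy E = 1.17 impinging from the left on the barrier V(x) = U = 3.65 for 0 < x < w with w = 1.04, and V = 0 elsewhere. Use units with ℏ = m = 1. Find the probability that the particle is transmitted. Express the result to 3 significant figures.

Since E < U the interior solution is evanescent with decay constant κ = √(2m(U − E))/ℏ = 2.227.
κw = 2.316, sinh(κw) = 5.019.
Matching ψ, ψ′ at both faces gives T = [1 + U² sinh²(κw) / (4E(U − E))]⁻¹ = 1/29.92 = 0.0334.

T = 0.0334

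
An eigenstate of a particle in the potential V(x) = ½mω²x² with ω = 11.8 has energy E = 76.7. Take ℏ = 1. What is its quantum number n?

n = 6

E_n = ℏω(n + ½) ⇒ n = E/(ℏω) − ½ = 76.7/11.8 − 0.5 = 6.000 → n = 6.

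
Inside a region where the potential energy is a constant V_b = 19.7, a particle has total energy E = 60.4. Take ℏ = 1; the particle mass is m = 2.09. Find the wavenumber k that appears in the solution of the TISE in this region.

k = 13.0

With E > V_b the solution is oscillatory, ψ ∝ e^{±ikx} with k = √(2m(E − V_b))/ℏ.
k = √(2 × 2.09 × 40.7) = 13.04.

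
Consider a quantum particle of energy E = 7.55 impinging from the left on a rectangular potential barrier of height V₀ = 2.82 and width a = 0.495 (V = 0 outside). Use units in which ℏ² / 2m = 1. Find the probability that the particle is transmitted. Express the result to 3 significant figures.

Above the barrier the interior wavenumber is k₂ = √(2m(E − V₀))/ℏ = 2.175, giving phase k₂a = 1.077.
T = [1 + V₀² sin²(k₂a) / (4E(E − V₀))]⁻¹ = 1/1.043 = 0.959.

T = 0.959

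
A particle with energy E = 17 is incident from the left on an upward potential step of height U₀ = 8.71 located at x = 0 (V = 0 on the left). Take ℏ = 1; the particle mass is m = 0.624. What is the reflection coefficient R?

The wavenumbers are k₁ = √(2mE)/ℏ = 4.606 on the left and k₂ = √(2m(E − U₀))/ℏ = 3.217 on the right.
Matching ψ and ψ′ at x = 0 gives r = (k₁ − k₂)/(k₁ + k₂), so R = r² = 0.03155 and T = 1 − R = 0.9684.

R = 0.0316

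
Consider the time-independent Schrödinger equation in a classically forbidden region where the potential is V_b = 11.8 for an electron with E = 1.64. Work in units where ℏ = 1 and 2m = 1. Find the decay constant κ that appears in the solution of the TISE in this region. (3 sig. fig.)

κ = 3.19

Since E < V_b the TISE in this region is ψ'' = κ²ψ with κ = √(2m(V_b − E))/ℏ.
κ = √(2 × 0.5 × 10.16) = 3.187.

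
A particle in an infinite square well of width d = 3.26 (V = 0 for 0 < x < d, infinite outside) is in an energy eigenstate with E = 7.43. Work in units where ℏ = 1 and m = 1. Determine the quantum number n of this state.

n = 4

From E_n = n²π²ℏ²/(2md²) invert to n = √(2md²E)/(πℏ).
n = (3.26/π) × √(2 × 1 × 7.43) = 4.000 → n = 4.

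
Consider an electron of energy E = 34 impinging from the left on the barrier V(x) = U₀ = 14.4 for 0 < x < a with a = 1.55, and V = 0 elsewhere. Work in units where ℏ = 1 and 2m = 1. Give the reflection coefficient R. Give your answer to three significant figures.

Above the barrier the interior wavenumber is k₂ = √(2m(E − U₀))/ℏ = 4.427, giving phase k₂a = 6.862.
T = [1 + U₀² sin²(k₂a) / (4E(E − U₀))]⁻¹ = 1/1.023 = 0.977.
R = 1 − T = 0.0228.

R = 0.0228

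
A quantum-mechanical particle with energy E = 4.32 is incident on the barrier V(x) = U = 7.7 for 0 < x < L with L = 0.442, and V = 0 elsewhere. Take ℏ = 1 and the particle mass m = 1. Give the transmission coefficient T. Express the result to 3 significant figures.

T = 0.328

Since E < U the interior solution is evanescent with decay constant κ = √(2m(U − E))/ℏ = 2.600.
κL = 1.149, sinh(κL) = 1.419.
The exact tunnelling result is T⁻¹ = 1 + U² sinh²(κL) / [4E(U − E)] = 3.045, so T = 0.328.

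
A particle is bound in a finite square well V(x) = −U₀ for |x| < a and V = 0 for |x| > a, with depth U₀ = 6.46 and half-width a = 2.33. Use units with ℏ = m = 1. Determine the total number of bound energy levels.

N = 6

Define the well-strength parameter z₀ = (a/ℏ)√(2mU₀) = 2.33 × √(2·1·6.46) = 8.375.
A new bound state (alternating even/odd) appears each time z₀ passes a multiple of π/2, so N = ⌊2z₀/π⌋ + 1 = ⌊5.332⌋ + 1 = 6.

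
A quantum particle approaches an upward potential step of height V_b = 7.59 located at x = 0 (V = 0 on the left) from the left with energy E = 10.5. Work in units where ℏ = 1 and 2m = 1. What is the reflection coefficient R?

R = 0.0962

The wavenumbers are k₁ = √(2mE)/ℏ = 3.240 on the left and k₂ = √(2m(E − V_b))/ℏ = 1.706 on the right.
Continuity of ψ and ψ′ at the step yields the reflection amplitude r = (k₁ − k₂)/(k₁ + k₂) = 0.3102; thus R = |r|² = 0.09625, T = 0.9038.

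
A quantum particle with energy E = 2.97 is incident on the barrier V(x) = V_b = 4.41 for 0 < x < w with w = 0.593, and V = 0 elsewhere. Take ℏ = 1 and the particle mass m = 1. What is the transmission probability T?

T = 0.385

Since E < V_b the interior solution is evanescent with decay constant κ = √(2m(V_b − E))/ℏ = 1.697.
κw = 1.006, sinh(κw) = 1.185.
The exact tunnelling result is T⁻¹ = 1 + V_b² sinh²(κw) / [4E(V_b − E)] = 2.596, so T = 0.385.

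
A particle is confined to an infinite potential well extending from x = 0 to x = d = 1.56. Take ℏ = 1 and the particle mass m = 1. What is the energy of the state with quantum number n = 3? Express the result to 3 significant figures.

Requiring ψ(0) = ψ(d) = 0 quantises k = nπ/d, hence E_n = ℏ²k²/2m = n²π²ℏ²/(2md²).
E_3 = 3² × π² / (2 × 1 × 1.56²) = 18.25.

E = 18.3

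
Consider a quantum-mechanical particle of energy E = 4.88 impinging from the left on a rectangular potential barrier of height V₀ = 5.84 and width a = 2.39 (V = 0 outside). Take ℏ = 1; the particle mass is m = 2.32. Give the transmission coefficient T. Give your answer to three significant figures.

T = 0.0000913

Since E < V₀ the interior solution is evanescent with decay constant κ = √(2m(V₀ − E))/ℏ = 2.111.
κa = 5.044, sinh(κa) = 77.56.
Matching ψ, ψ′ at both faces gives T = [1 + V₀² sinh²(κa) / (4E(V₀ − E))]⁻¹ = 1/10950 = 0.0000913.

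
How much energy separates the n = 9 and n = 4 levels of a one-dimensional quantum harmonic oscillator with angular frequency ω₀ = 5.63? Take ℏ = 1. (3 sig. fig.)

E_n = ℏω₀(n + ½), so ΔE = (9 − 4) ℏω₀ = 5 × 5.63 = 28.15.

ΔE = 28.2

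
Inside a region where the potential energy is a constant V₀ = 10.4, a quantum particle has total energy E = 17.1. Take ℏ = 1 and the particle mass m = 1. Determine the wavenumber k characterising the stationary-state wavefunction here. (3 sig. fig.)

With E > V₀ the solution is oscillatory, ψ ∝ e^{±ikx} with k = √(2m(E − V₀))/ℏ.
k = √(2 × 1 × 6.7) = 3.661.

k = 3.66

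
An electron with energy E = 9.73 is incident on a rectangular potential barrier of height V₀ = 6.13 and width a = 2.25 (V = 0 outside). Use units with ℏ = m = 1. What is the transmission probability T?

T = 0.984

Above the barrier the interior wavenumber is k₂ = √(2m(E − V₀))/ℏ = 2.683, giving phase k₂a = 6.037.
T = [1 + V₀² sin²(k₂a) / (4E(E − V₀))]⁻¹ = 1/1.016 = 0.984.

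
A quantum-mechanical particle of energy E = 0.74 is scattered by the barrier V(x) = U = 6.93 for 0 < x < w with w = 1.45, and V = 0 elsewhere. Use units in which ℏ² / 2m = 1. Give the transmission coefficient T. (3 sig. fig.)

T = 0.00112

E < U: inside the barrier ψ ∝ e^{±κx} with κ = √(2m(U − E))/ℏ = 2.488.
κw = 3.608, sinh(κw) = 18.42.
The exact tunnelling result is T⁻¹ = 1 + U² sinh²(κw) / [4E(U − E)] = 890.8, so T = 0.00112.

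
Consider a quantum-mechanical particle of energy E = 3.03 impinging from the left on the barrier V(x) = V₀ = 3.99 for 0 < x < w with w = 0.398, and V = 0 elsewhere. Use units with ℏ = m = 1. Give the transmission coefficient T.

T = 0.685

E < V₀: inside the barrier ψ ∝ e^{±κx} with κ = √(2m(V₀ − E))/ℏ = 1.386.
κw = 0.5515, sinh(κw) = 0.5799.
Matching ψ, ψ′ at both faces gives T = [1 + V₀² sinh²(κw) / (4E(V₀ − E))]⁻¹ = 1/1.460 = 0.685.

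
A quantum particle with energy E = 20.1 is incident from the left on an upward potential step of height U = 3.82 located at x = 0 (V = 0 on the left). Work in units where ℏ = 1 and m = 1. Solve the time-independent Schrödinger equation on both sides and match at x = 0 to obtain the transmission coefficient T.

T = 0.997

The wavenumbers are k₁ = √(2mE)/ℏ = 6.340 on the left and k₂ = √(2m(E − U))/ℏ = 5.706 on the right.
Continuity of ψ and ψ′ at the step yields the reflection amplitude r = (k₁ − k₂)/(k₁ + k₂) = 0.05265; thus R = |r|² = 0.002772, T = 0.9972.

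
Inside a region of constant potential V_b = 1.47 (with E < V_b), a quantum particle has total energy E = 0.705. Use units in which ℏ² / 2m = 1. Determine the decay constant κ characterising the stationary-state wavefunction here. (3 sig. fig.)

Since E < V_b the TISE in this region is ψ'' = κ²ψ with κ = √(2m(V_b − E))/ℏ.
κ = √(2 × 0.5 × 0.765) = 0.8746.

κ = 0.875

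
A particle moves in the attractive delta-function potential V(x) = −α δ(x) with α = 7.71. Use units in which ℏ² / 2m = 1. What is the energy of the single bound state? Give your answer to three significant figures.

The bound state is ψ(x) = √κ e^{−κ|x|}. The derivative jump ψ'(0⁺) − ψ'(0⁻) = −(2mα/ℏ²)ψ(0) fixes κ = mα/ℏ² = 3.855.
Then E = −ℏ²κ²/(2m) = −mα²/(2ℏ²) = -14.86.

E = -14.9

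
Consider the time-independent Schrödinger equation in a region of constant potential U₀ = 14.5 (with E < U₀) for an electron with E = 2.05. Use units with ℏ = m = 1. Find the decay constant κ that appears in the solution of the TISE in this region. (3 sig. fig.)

Since E < U₀ the TISE in this region is ψ'' = κ²ψ with κ = √(2m(U₀ − E))/ℏ.
κ = √(2 × 1 × 12.45) = 4.990.

κ = 4.99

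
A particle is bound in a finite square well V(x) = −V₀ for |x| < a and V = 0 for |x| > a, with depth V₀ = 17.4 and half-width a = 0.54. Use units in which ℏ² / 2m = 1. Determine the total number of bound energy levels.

N = 2

The dimensionless depth is z₀ = a√(2mV₀)/ℏ = 0.54 × √(17.40) = 2.253.
The even/odd transcendental equations gain one root per π/2 in z₀, giving N = 1 + ⌊2z₀/π⌋ = 1 + ⌊1.434⌋ = 2.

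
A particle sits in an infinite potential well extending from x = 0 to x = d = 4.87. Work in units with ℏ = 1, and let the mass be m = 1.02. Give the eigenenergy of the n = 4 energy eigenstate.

E = 3.26

The infinite-well eigenfunctions ψ_n = √(2/d) sin(nπx/d) vanish at both walls, giving E_n = n²π²ℏ²/(2md²).
E_4 = 4² × π² / (2 × 1.02 × 4.87²) = 3.264.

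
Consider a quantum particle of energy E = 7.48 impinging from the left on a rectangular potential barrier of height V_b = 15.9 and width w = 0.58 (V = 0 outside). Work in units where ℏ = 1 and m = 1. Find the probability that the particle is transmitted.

T = 0.0336

Since E < V_b the interior solution is evanescent with decay constant κ = √(2m(V_b − E))/ℏ = 4.104.
κw = 2.380, sinh(κw) = 5.357.
The exact tunnelling result is T⁻¹ = 1 + V_b² sinh²(κw) / [4E(V_b − E)] = 29.80, so T = 0.0336.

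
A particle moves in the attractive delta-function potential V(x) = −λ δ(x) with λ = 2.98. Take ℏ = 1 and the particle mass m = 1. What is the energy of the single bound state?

E = -4.44

For x ≠ 0 the bound state is ψ ∝ e^{−κ|x|}; integrating the TISE across the delta gives the cusp condition 2κ = 2mλ/ℏ², so κ = 2.980.
Then E = −ℏ²κ²/(2m) = −mλ²/(2ℏ²) = -4.440.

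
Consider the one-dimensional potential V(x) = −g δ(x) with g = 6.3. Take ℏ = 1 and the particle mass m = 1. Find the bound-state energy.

E = -19.8

For x ≠ 0 the bound state is ψ ∝ e^{−κ|x|}; integrating the TISE across the delta gives the cusp condition 2κ = 2mg/ℏ², so κ = 6.300.
Then E = −ℏ²κ²/(2m) = −mg²/(2ℏ²) = -19.85.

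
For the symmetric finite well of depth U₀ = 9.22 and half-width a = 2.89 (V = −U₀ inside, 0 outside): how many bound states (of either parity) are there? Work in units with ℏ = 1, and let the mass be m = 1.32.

N = 10

Define the well-strength parameter z₀ = (a/ℏ)√(2mU₀) = 2.89 × √(2·1.32·9.22) = 14.26.
A new bound state (alternating even/odd) appears each time z₀ passes a multiple of π/2, so N = ⌊2z₀/π⌋ + 1 = ⌊9.077⌋ + 1 = 10.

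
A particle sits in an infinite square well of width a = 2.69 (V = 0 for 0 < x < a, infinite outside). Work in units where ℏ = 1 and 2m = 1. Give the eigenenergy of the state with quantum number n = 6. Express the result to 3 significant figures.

E = 49.1

The infinite-well eigenfunctions ψ_n = √(2/a) sin(nπx/a) vanish at both walls, giving E_n = n²π²ℏ²/(2ma²).
E_6 = 6² × π² / (2 × 0.5 × 2.69²) = 49.10.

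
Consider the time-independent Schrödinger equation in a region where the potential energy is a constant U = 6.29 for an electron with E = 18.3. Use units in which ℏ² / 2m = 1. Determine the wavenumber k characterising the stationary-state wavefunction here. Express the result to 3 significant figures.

With E > U the solution is oscillatory, ψ ∝ e^{±ikx} with k = √(2m(E − U))/ℏ.
k = √(2 × 0.5 × 12.01) = 3.466.

k = 3.47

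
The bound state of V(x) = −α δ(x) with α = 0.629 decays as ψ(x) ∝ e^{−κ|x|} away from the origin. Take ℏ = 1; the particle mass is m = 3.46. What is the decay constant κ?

κ = 2.18

Integrating the TISE across x = 0 gives the cusp condition ψ'(0⁺) − ψ'(0⁻) = −(2mα/ℏ²)ψ(0).
With ψ ∝ e^{−κ|x|} this yields −2κ = −2mα/ℏ², so κ = mα/ℏ² = 2.176.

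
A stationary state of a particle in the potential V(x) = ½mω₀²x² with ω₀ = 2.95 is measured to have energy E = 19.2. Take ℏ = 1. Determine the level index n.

n = 6

Invert E_n = (n + ½)ℏω₀: n = E/ℏω₀ − ½ = 6.008, so n = 6.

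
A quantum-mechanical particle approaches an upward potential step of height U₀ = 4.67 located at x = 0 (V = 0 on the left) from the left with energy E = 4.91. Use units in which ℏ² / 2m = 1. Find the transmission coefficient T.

The wavenumbers are k₁ = √(2mE)/ℏ = 2.216 on the left and k₂ = √(2m(E − U₀))/ℏ = 0.4899 on the right.
Continuity of ψ and ψ′ at the step yields the reflection amplitude r = (k₁ − k₂)/(k₁ + k₂) = 0.6379; thus R = |r|² = 0.4069, T = 0.5931.

T = 0.593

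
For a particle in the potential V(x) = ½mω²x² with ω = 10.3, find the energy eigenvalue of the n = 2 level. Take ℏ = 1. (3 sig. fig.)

E = 25.8

The oscillator eigenvalues are E_n = ℏω(n + ½), so E_2 = 10.3 × 2.5 = 25.75.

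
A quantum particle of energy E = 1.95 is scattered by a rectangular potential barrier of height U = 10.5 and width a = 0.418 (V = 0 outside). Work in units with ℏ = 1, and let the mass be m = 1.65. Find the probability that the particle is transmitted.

E < U: inside the barrier ψ ∝ e^{±κx} with κ = √(2m(U − E))/ℏ = 5.312.
κa = 2.220, sinh(κa) = 4.551.
The exact tunnelling result is T⁻¹ = 1 + U² sinh²(κa) / [4E(U − E)] = 35.24, so T = 0.0284.

T = 0.0284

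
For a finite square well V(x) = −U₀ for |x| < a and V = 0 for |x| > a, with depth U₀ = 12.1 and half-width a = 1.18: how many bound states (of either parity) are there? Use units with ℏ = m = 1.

Define the well-strength parameter z₀ = (a/ℏ)√(2mU₀) = 1.18 × √(2·1·12.1) = 5.805.
The even/odd transcendental equations gain one root per π/2 in z₀, giving N = 1 + ⌊2z₀/π⌋ = 1 + ⌊3.695⌋ = 4.

N = 4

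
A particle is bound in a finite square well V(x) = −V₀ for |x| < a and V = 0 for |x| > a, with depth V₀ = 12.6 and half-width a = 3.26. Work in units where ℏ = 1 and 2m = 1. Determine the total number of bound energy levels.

The dimensionless depth is z₀ = a√(2mV₀)/ℏ = 3.26 × √(12.60) = 11.57.
The even/odd transcendental equations gain one root per π/2 in z₀, giving N = 1 + ⌊2z₀/π⌋ = 1 + ⌊7.367⌋ = 8.

N = 8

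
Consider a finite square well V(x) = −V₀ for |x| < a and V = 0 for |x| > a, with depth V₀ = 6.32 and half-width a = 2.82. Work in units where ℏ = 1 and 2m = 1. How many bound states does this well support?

Define the well-strength parameter z₀ = (a/ℏ)√(2mV₀) = 2.82 × √(2·0.5·6.32) = 7.089.
A new bound state (alternating even/odd) appears each time z₀ passes a multiple of π/2, so N = ⌊2z₀/π⌋ + 1 = ⌊4.513⌋ + 1 = 5.

N = 5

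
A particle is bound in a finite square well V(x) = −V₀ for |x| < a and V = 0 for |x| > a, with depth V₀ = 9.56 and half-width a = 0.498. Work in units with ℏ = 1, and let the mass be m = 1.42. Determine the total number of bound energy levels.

The dimensionless depth is z₀ = a√(2mV₀)/ℏ = 0.498 × √(27.15) = 2.595.
A new bound state (alternating even/odd) appears each time z₀ passes a multiple of π/2, so N = ⌊2z₀/π⌋ + 1 = ⌊1.652⌋ + 1 = 2.

N = 2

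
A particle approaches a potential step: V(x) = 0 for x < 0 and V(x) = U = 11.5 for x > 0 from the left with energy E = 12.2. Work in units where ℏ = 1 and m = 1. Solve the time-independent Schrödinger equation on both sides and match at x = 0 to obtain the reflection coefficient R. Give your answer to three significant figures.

R = 0.376

On each side the TISE gives plane waves with k = √(2m(E − V))/ℏ: k₁ = √(2·1·12.2) = 4.940, k₂ = √(2·1·0.7) = 1.183.
Continuity of ψ and ψ′ at the step yields the reflection amplitude r = (k₁ − k₂)/(k₁ + k₂) = 0.6135; thus R = |r|² = 0.3764, T = 0.6236.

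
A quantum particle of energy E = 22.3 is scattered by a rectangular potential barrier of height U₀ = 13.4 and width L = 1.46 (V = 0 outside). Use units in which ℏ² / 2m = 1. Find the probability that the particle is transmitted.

Above the barrier the interior wavenumber is k₂ = √(2m(E − U₀))/ℏ = 2.983, giving phase k₂L = 4.356.
Matching at both interfaces gives T⁻¹ = 1 + U₀² sin²(k₂L) / [4E(E − U₀)] = 1.199, hence T = 0.834.

T = 0.834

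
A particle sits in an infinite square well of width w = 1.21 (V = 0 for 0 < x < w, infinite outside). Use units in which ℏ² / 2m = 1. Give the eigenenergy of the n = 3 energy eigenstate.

The infinite-well eigenfunctions ψ_n = √(2/w) sin(nπx/w) vanish at both walls, giving E_n = n²π²ℏ²/(2mw²).
E_3 = 3² × π² / (2 × 0.5 × 1.21²) = 60.67.

E = 60.7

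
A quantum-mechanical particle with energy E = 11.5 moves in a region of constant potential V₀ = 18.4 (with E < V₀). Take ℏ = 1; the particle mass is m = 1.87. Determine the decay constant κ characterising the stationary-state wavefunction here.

Since E < V₀ the TISE in this region is ψ'' = κ²ψ with κ = √(2m(V₀ − E))/ℏ.
κ = √(2 × 1.87 × 6.9) = 5.080.

κ = 5.08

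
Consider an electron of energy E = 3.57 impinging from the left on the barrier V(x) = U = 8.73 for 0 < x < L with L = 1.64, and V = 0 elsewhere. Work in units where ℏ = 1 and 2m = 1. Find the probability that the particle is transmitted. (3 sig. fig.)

T = 0.00224

Since E < U the interior solution is evanescent with decay constant κ = √(2m(U − E))/ℏ = 2.272.
κL = 3.725, sinh(κL) = 20.73.
The exact tunnelling result is T⁻¹ = 1 + U² sinh²(κL) / [4E(U − E)] = 445.5, so T = 0.00224.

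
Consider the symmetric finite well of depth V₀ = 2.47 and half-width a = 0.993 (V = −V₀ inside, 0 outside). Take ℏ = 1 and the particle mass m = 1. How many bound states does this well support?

N = 2

Define the well-strength parameter z₀ = (a/ℏ)√(2mV₀) = 0.993 × √(2·1·2.47) = 2.207.
The even/odd transcendental equations gain one root per π/2 in z₀, giving N = 1 + ⌊2z₀/π⌋ = 1 + ⌊1.405⌋ = 2.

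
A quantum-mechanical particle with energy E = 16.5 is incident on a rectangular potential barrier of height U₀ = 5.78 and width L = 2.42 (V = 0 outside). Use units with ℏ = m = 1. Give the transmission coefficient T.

T = 0.957

E > U₀: inside the barrier k₂ = √(2m(E − U₀))/ℏ = 4.630, k₂L = 11.21.
Matching at both interfaces gives T⁻¹ = 1 + U₀² sin²(k₂L) / [4E(E − U₀)] = 1.045, hence T = 0.957.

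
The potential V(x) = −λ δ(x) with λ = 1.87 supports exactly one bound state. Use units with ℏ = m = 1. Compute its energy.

The bound state is ψ(x) = √κ e^{−κ|x|}. The derivative jump ψ'(0⁺) − ψ'(0⁻) = −(2mλ/ℏ²)ψ(0) fixes κ = mλ/ℏ² = 1.870.
Then E = −ℏ²κ²/(2m) = −mλ²/(2ℏ²) = -1.748.

E = -1.75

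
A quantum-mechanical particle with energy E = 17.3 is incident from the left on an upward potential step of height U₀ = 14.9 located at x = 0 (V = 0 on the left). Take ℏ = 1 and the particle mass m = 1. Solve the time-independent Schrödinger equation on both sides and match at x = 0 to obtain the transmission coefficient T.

T = 0.791

The wavenumbers are k₁ = √(2mE)/ℏ = 5.882 on the left and k₂ = √(2m(E − U₀))/ℏ = 2.191 on the right.
Continuity of ψ and ψ′ at the step yields the reflection amplitude r = (k₁ − k₂)/(k₁ + k₂) = 0.4572; thus R = |r|² = 0.2091, T = 0.7909.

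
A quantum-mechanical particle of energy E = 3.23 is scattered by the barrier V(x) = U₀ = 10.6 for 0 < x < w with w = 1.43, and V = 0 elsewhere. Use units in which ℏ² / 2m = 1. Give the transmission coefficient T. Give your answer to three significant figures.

Since E < U₀ the interior solution is evanescent with decay constant κ = √(2m(U₀ − E))/ℏ = 2.715.
κw = 3.882, sinh(κw) = 24.25.
Matching ψ, ψ′ at both faces gives T = [1 + U₀² sinh²(κw) / (4E(U₀ − E))]⁻¹ = 1/695.1 = 0.00144.

T = 0.00144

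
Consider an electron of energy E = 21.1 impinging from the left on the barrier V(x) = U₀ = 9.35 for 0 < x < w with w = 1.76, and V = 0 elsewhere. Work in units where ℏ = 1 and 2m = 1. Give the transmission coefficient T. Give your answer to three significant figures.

E > U₀: inside the barrier k₂ = √(2m(E − U₀))/ℏ = 3.428, k₂w = 6.033.
T = [1 + U₀² sin²(k₂w) / (4E(E − U₀))]⁻¹ = 1/1.005 = 0.995.

T = 0.995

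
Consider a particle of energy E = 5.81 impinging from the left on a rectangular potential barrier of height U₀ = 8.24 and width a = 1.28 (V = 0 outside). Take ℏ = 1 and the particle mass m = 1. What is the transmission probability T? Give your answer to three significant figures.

T = 0.0117

Since E < U₀ the interior solution is evanescent with decay constant κ = √(2m(U₀ − E))/ℏ = 2.205.
κa = 2.822, sinh(κa) = 8.374.
Matching ψ, ψ′ at both faces gives T = [1 + U₀² sinh²(κa) / (4E(U₀ − E))]⁻¹ = 1/85.31 = 0.0117.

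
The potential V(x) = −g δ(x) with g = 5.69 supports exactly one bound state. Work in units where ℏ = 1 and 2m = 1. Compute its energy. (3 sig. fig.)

E = -8.09

The bound state is ψ(x) = √κ e^{−κ|x|}. The derivative jump ψ'(0⁺) − ψ'(0⁻) = −(2mg/ℏ²)ψ(0) fixes κ = mg/ℏ² = 2.845.
Then E = −ℏ²κ²/(2m) = −mg²/(2ℏ²) = -8.094.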